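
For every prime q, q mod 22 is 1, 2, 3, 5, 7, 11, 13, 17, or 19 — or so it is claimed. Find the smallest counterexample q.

We need the least prime q for which the claim fails.
The first 10 eligible values, up to q = 29, all satisfy the conclusion.
q = 31: 31 mod 22 = 9 — not in {1, 2, 3, 5, 7, 11, 13, 17, 19}.

q = 31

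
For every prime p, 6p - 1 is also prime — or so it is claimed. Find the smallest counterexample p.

Check each prime p in order until 6p - 1 is not prime.
For p = 2, 3, 5, 7 the conclusion holds.
p = 11: 6p - 1 = 65 = 5 × 13, not prime.
So p = 11 is the smallest counterexample.

p = 11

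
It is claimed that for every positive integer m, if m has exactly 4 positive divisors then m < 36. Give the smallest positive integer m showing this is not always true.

m = 38

For m = 6, 8, 10, 14, …, 33, 34, 35 the conclusion holds.
m = 38: τ(38) = 4; 38 ≥ 36.
So m = 38 is the smallest counterexample.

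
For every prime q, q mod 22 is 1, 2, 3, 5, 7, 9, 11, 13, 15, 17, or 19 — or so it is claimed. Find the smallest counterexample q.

q = 43

A counterexample is any prime q such that the claim fails; we check each in order.
For q = 2, 3, 5, 7, …, 31, 37, 41 the conclusion holds.
q = 43: 43 mod 22 = 21 — not in {1, 2, 3, 5, 7, 9, 11, 13, 15, 17, 19}.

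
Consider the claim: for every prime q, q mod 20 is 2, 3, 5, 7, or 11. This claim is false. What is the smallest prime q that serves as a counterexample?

q = 13

A counterexample is any prime q such that the claim fails; we check each in order.
The first 5 eligible values, up to q = 11, all satisfy the conclusion.
q = 13: 13 mod 20 = 13 — not in {2, 3, 5, 7, 11}.
So q = 13 is the smallest counterexample.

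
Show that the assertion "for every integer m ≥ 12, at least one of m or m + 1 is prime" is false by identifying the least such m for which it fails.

A counterexample is any integer m ≥ 12 such that m, m + 1 are both composite; we check each in order.
m = 12: 13 is prime.
m = 13: 13 is prime.
m = 14: 14 = 2 × 7; 15 = 3 × 5 — both composite.

m = 14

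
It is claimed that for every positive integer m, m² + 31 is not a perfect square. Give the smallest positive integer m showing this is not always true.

Check each positive integer m in order until m² + 31 is a perfect square.
For m = 1, 2, 3, 4, …, 12, 13, 14 the conclusion holds.
m = 15: 15² + 31 = 256 = 16², a perfect square.

m = 15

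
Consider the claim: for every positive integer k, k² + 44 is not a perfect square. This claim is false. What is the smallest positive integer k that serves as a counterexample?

A counterexample is any positive integer k such that k² + 44 is a perfect square; we check each in order.
The first 9 eligible values, up to k = 9, all satisfy the conclusion.
k = 10: 10² + 44 = 144 = 12², a perfect square.

k = 10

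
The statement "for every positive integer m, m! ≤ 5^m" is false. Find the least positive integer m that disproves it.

Check each positive integer m in order until m! > 5^m.
The first 11 eligible values, up to m = 11, all satisfy the conclusion.
m = 12: m! = 479001600 and 5^m = 244140625, so 479001600 > 244140625.

m = 12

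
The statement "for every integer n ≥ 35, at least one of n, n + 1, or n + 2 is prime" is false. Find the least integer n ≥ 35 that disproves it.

Check each integer n ≥ 35 in order until n, n + 1, n + 2 are all composite.
n = 35: 37 is prime.
n = 36: 37 is prime.
n = 37: 37 is prime.
n = 38: 38 = 2 × 19; 39 = 3 × 13; 40 = 2 × 20 — all composite.
Hence n = 38 is a counterexample.

n = 38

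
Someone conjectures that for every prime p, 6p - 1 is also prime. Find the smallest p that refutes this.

p = 2: 6p - 1 = 11, prime.
p = 3: 6p - 1 = 17, prime.
p = 5: 6p - 1 = 29, prime.
p = 7: 6p - 1 = 41, prime.
p = 11: 6p - 1 = 65 = 5 × 13, not prime.
Thus p = 11 disproves the claim, and no smaller p works.

p = 11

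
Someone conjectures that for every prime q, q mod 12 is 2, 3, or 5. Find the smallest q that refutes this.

q = 7

A counterexample is any prime q such that the claim fails; we check each in order.
For q = 2, 3, 5 the conclusion holds.
q = 7: 7 mod 12 = 7 — not in {2, 3, 5}.
Hence q = 7 is a counterexample.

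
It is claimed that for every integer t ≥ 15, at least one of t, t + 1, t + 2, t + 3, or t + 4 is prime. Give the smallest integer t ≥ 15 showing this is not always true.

The first 9 eligible values, up to t = 23, all satisfy the conclusion.
t = 24: 24 = 2 × 12; 25 = 5 × 5; 26 = 2 × 13; 27 = 3 × 9; 28 = 2 × 14 — all composite.

t = 24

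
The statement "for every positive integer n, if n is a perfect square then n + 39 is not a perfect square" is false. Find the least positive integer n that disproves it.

n = 25

n = 1: 1 + 39 = 40, not a perfect square.
n = 4: 4 + 39 = 43, not a perfect square.
n = 9: 9 + 39 = 48, not a perfect square.
n = 16: 16 + 39 = 55, not a perfect square.
n = 25: 25 = 5² and 25 + 39 = 64 = 8².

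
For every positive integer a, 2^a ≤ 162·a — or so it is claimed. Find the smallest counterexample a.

a = 11

We need the least positive integer a for which 2^a > 162·a.
The first 10 eligible values, up to a = 10, all satisfy the conclusion.
a = 11: 2^a = 2048 and 162·a = 1782, so 2048 > 1782.
Hence a = 11 is a counterexample.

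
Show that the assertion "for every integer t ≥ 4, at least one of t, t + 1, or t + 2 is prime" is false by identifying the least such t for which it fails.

The first 4 eligible values, up to t = 7, all satisfy the conclusion.
t = 8: 8 = 2 × 4; 9 = 3 × 3; 10 = 2 × 5 — all composite.
Thus t = 8 disproves the claim, and no smaller t works.

t = 8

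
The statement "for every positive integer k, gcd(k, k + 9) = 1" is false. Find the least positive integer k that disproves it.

k = 3

A counterexample is any positive integer k such that gcd(k, k + 9) > 1; we check each in order.
k = 1: gcd(1, 10) = 1.
k = 2: gcd(2, 11) = 1.
k = 3: gcd(3, 12) = 3.
Hence k = 3 is a counterexample.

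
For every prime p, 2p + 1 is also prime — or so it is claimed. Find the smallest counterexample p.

p = 7

We need the least prime p for which 2p + 1 is not prime.
For p = 2, 3, 5 the conclusion holds.
p = 7: 2p + 1 = 15 = 3 × 5, not prime.
Hence p = 7 is a counterexample.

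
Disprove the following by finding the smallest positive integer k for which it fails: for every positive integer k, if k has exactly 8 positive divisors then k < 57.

We need the least positive integer k for which k has exactly 8 positive divisors but the claim fails.
k = 24: τ(24) = 8; 24 < 57.
k = 30: τ(30) = 8; 30 < 57.
k = 40: τ(40) = 8; 40 < 57.
k = 42: τ(42) = 8; 42 < 57.
k = 54: τ(54) = 8; 54 < 57.
k = 56: τ(56) = 8; 56 < 57.
k = 66: τ(66) = 8; 66 ≥ 57.

k = 66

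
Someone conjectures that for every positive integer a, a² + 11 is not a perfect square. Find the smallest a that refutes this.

a = 5

Check each positive integer a in order until a² + 11 is a perfect square.
The first 4 eligible values, up to a = 4, all satisfy the conclusion.
a = 5: 5² + 11 = 36 = 6², a perfect square.
Thus a = 5 disproves the claim, and no smaller a works.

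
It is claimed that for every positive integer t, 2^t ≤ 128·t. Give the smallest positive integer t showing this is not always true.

t = 11

We need the least positive integer t for which 2^t > 128·t.
For t = 1, 2, 3, 4, 5, 6, 7, 8, 9, 10 the conclusion holds.
t = 11: 2^t = 2048 and 128·t = 1408, so 2048 > 1408.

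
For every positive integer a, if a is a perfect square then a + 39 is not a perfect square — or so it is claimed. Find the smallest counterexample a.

a = 25

A counterexample is any positive integer a such that a is a perfect square but a + 39 is a perfect square; we check each in order.
For a = 1, 4, 9, 16 the conclusion holds.
a = 25: 25 = 5² and 25 + 39 = 64 = 8².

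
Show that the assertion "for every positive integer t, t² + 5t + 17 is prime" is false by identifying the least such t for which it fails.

A counterexample is any positive integer t such that t² + 5t + 17 is not prime; we check each in order.
t = 1: t² + 5t + 17 = 23, prime.
t = 2: t² + 5t + 17 = 31, prime.
t = 3: t² + 5t + 17 = 41, prime.
t = 4: t² + 5t + 17 = 53, prime.
t = 5: t² + 5t + 17 = 67, prime.
t = 6: t² + 5t + 17 = 83, prime.
t = 7: t² + 5t + 17 = 101, prime.
t = 8: t² + 5t + 17 = 121 = 11 × 11, composite.

t = 8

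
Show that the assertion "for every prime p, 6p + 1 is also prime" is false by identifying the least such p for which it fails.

A counterexample is any prime p such that 6p + 1 is not prime; we check each in order.
p = 2: 6p + 1 = 13, prime.
p = 3: 6p + 1 = 19, prime.
p = 5: 6p + 1 = 31, prime.
p = 7: 6p + 1 = 43, prime.
p = 11: 6p + 1 = 67, prime.
p = 13: 6p + 1 = 79, prime.
p = 17: 6p + 1 = 103, prime.
p = 19: 6p + 1 = 115 = 5 × 23, not prime.
So p = 19 is the smallest counterexample.

p = 19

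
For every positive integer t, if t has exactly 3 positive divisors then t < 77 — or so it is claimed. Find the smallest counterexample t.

t = 4: τ(4) = 3; 4 < 77.
t = 9: τ(9) = 3; 9 < 77.
t = 25: τ(25) = 3; 25 < 77.
t = 49: τ(49) = 3; 49 < 77.
t = 121: τ(121) = 3; 121 ≥ 77.

t = 121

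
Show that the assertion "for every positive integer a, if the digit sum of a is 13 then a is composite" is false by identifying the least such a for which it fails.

A counterexample is any positive integer a such that the digit sum of a is 13 but a is prime; we check each in order.
a = 49: digit sum 13; 49 is composite.
a = 58: digit sum 13; 58 is composite.
a = 67: digit sum 13; 67 is prime, not composite.

a = 67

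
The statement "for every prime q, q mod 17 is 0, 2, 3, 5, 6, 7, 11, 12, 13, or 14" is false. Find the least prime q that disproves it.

For q = 2, 3, 5, 7, …, 31, 37, 41 the conclusion holds.
q = 43: 43 mod 17 = 9 — not in {0, 2, 3, 5, 6, 7, 11, 12, 13, 14}.

q = 43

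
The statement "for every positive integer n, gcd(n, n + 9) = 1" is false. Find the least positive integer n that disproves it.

We need the least positive integer n for which gcd(n, n + 9) > 1.
For n = 1, 2 the conclusion holds.
n = 3: gcd(3, 12) = 3.
Hence n = 3 is a counterexample.

n = 3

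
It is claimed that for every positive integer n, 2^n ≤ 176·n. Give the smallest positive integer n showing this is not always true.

n = 11

For n = 1, 2, 3, 4, 5, 6, 7, 8, 9, 10 the conclusion holds.
n = 11: 2^n = 2048 and 176·n = 1936, so 2048 > 1936.
Thus n = 11 disproves the claim, and no smaller n works.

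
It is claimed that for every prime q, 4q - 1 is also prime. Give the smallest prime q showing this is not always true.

q = 7

A counterexample is any prime q such that 4q - 1 is not prime; we check each in order.
q = 2: 4q - 1 = 7, prime.
q = 3: 4q - 1 = 11, prime.
q = 5: 4q - 1 = 19, prime.
q = 7: 4q - 1 = 27 = 3 × 9, not prime.
Hence q = 7 is a counterexample.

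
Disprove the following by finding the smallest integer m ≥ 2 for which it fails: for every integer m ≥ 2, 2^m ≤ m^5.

Check each integer m ≥ 2 in order until 2^m > m^5.
For m = 2, 3, 4, 5, …, 20, 21, 22 the conclusion holds.
m = 23: 2^m = 8388608 and m^5 = 6436343, so 8388608 > 6436343.
Hence m = 23 is a counterexample.

m = 23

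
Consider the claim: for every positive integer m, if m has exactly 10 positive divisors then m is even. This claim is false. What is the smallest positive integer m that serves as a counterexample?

m = 405

Check each positive integer m in order until m has exactly 10 positive divisors but m is odd.
The first 9 eligible values, up to m = 368, all satisfy the conclusion.
m = 405: divisors of 405: 10 divisors; 405 is odd.
Hence m = 405 is a counterexample.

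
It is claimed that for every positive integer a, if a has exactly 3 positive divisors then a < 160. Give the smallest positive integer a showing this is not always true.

A counterexample is any positive integer a such that a has exactly 3 positive divisors but the claim fails; we check each in order.
For a = 4, 9, 25, 49, 121 the conclusion holds.
a = 169: τ(169) = 3; 169 ≥ 160.
So a = 169 is the smallest counterexample.

a = 169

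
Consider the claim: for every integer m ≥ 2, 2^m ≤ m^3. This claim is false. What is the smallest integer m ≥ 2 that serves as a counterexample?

m = 10

We need the least integer m ≥ 2 for which 2^m > m^3.
For m = 2, 3, 4, 5, 6, 7, 8, 9 the conclusion holds.
m = 10: 2^m = 1024 and m^3 = 1000, so 1024 > 1000.
Hence m = 10 is a counterexample.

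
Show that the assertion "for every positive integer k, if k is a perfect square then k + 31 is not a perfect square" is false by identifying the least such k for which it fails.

A counterexample is any positive integer k such that k is a perfect square but k + 31 is a perfect square; we check each in order.
For k = 1, 4, 9, 16, …, 144, 169, 196 the conclusion holds.
k = 225: 225 = 15² and 225 + 31 = 256 = 16².

k = 225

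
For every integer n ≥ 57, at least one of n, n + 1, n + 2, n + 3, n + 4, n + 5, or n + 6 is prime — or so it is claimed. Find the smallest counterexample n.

For n = 57, 58, 59, 60, …, 87, 88, 89 the conclusion holds.
n = 90: 90 = 2 × 45; 91 = 7 × 13; 92 = 2 × 46; 93 = 3 × 31; 94 = 2 × 47; 95 = 5 × 19; 96 = 2 × 48 — all composite.

n = 90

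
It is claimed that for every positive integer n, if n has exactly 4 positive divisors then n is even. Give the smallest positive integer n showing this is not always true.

n = 15

We need the least positive integer n for which n has exactly 4 positive divisors but n is odd.
For n = 6, 8, 10, 14 the conclusion holds.
n = 15: divisors of 15: 1, 3, 5, 15; 15 is odd.
So n = 15 is the smallest counterexample.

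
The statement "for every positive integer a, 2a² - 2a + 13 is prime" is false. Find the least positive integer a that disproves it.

a = 1: 2a² - 2a + 13 = 13, prime.
a = 2: 2a² - 2a + 13 = 17, prime.
a = 3: 2a² - 2a + 13 = 25 = 5 × 5, composite.
Thus a = 3 disproves the claim, and no smaller a works.

a = 3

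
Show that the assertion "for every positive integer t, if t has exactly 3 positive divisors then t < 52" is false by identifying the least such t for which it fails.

t = 121

A counterexample is any positive integer t such that t has exactly 3 positive divisors but the claim fails; we check each in order.
t = 4: τ(4) = 3; 4 < 52.
t = 9: τ(9) = 3; 9 < 52.
t = 25: τ(25) = 3; 25 < 52.
t = 49: τ(49) = 3; 49 < 52.
t = 121: τ(121) = 3; 121 ≥ 52.
Hence t = 121 is a counterexample.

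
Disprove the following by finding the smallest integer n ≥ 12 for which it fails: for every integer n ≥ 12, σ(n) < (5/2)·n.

n = 24

A counterexample is any integer n ≥ 12 such that the claim fails; we check each in order.
For n = 12, 13, 14, 15, …, 21, 22, 23 the conclusion holds.
n = 24: σ(24) = 60; 60 ≥ 60.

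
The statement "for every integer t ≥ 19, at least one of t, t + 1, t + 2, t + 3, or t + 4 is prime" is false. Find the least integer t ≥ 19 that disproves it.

t = 24

We need the least integer t ≥ 19 for which t, t + 1, t + 2, t + 3, t + 4 are all composite.
t = 19: 19 is prime.
t = 20: 23 is prime.
t = 21: 23 is prime.
t = 22: 23 is prime.
t = 23: 23 is prime.
t = 24: 24 = 2 × 12; 25 = 5 × 5; 26 = 2 × 13; 27 = 3 × 9; 28 = 2 × 14 — all composite.
Hence t = 24 is a counterexample.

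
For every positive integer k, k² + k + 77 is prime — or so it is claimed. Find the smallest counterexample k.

k = 6

The first 5 eligible values, up to k = 5, all satisfy the conclusion.
k = 6: k² + k + 77 = 119 = 7 × 17, composite.
Thus k = 6 disproves the claim, and no smaller k works.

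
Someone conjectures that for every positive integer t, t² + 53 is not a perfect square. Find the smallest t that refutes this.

For t = 1, 2, 3, 4, …, 23, 24, 25 the conclusion holds.
t = 26: 26² + 53 = 729 = 27², a perfect square.

t = 26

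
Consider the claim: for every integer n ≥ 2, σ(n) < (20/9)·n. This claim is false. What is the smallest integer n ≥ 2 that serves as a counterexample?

n = 12

For n = 2, 3, 4, 5, 6, 7, 8, 9, 10, 11 the conclusion holds.
n = 12: σ(12) = 28; 28 ≥ 80/3.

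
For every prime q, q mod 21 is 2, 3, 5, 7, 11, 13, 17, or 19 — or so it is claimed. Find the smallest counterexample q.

A counterexample is any prime q such that the claim fails; we check each in order.
The first 9 eligible values, up to q = 23, all satisfy the conclusion.
q = 29: 29 mod 21 = 8 — not in {2, 3, 5, 7, 11, 13, 17, 19}.

q = 29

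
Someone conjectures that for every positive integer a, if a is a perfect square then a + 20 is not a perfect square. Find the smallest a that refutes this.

A counterexample is any positive integer a such that a is a perfect square but a + 20 is a perfect square; we check each in order.
a = 1: 1 + 20 = 21, not a perfect square.
a = 4: 4 + 20 = 24, not a perfect square.
a = 9: 9 + 20 = 29, not a perfect square.
a = 16: 16 = 4² and 16 + 20 = 36 = 6².

a = 16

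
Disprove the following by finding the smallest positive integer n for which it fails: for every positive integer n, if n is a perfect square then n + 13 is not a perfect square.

n = 1: 1 + 13 = 14, not a perfect square.
n = 4: 4 + 13 = 17, not a perfect square.
n = 9: 9 + 13 = 22, not a perfect square.
n = 16: 16 + 13 = 29, not a perfect square.
n = 25: 25 + 13 = 38, not a perfect square.
n = 36: 36 = 6² and 36 + 13 = 49 = 7².
Hence n = 36 is a counterexample.

n = 36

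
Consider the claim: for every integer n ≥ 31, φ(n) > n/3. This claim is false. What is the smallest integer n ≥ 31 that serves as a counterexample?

n = 36

Check each integer n ≥ 31 in order until the claim fails.
For n = 31, 32, 33, 34, 35 the conclusion holds.
n = 36: φ(36) = 12 and 36/3 = 12, so φ(36) ≤ 36/3.
Hence n = 36 is a counterexample.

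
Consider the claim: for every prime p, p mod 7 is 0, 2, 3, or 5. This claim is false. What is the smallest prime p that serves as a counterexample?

p = 11

A counterexample is any prime p such that the claim fails; we check each in order.
p = 2: 2 mod 7 = 2.
p = 3: 3 mod 7 = 3.
p = 5: 5 mod 7 = 5.
p = 7: 7 mod 7 = 0.
p = 11: 11 mod 7 = 4 — not in {0, 2, 3, 5}.
Thus p = 11 disproves the claim, and no smaller p works.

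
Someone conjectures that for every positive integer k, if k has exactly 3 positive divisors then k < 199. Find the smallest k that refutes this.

k = 289

A counterexample is any positive integer k such that k has exactly 3 positive divisors but the claim fails; we check each in order.
k = 4: τ(4) = 3; 4 < 199.
k = 9: τ(9) = 3; 9 < 199.
k = 25: τ(25) = 3; 25 < 199.
k = 49: τ(49) = 3; 49 < 199.
k = 121: τ(121) = 3; 121 < 199.
k = 169: τ(169) = 3; 169 < 199.
k = 289: τ(289) = 3; 289 ≥ 199.
Hence k = 289 is a counterexample.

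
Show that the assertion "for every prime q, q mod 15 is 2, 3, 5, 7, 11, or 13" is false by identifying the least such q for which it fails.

A counterexample is any prime q such that the claim fails; we check each in order.
q = 2: 2 mod 15 = 2.
q = 3: 3 mod 15 = 3.
q = 5: 5 mod 15 = 5.
q = 7: 7 mod 15 = 7.
q = 11: 11 mod 15 = 11.
q = 13: 13 mod 15 = 13.
q = 17: 17 mod 15 = 2.
q = 19: 19 mod 15 = 4 — not in {2, 3, 5, 7, 11, 13}.
Hence q = 19 is a counterexample.

q = 19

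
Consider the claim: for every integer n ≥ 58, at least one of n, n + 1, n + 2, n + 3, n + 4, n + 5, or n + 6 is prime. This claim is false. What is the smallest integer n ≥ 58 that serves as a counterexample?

n = 90

We need the least integer n ≥ 58 for which n, n + 1, n + 2, n + 3, n + 4, n + 5, n + 6 are all composite.
For n = 58, 59, 60, 61, …, 87, 88, 89 the conclusion holds.
n = 90: 90 = 2 × 45; 91 = 7 × 13; 92 = 2 × 46; 93 = 3 × 31; 94 = 2 × 47; 95 = 5 × 19; 96 = 2 × 48 — all composite.
Hence n = 90 is a counterexample.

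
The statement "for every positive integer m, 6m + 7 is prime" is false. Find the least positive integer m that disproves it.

Check each positive integer m in order until 6m + 7 is not prime.
m = 1: 6m + 7 = 13, prime.
m = 2: 6m + 7 = 19, prime.
m = 3: 6m + 7 = 25 = 5 × 5, composite.
So m = 3 is the smallest counterexample.

m = 3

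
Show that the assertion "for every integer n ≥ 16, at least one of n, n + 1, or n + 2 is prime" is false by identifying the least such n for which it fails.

We need the least integer n ≥ 16 for which n, n + 1, n + 2 are all composite.
n = 16: 17 is prime.
n = 17: 17 is prime.
n = 18: 19 is prime.
n = 19: 19 is prime.
n = 20: 20 = 2 × 10; 21 = 3 × 7; 22 = 2 × 11 — all composite.
So n = 20 is the smallest counterexample.

n = 20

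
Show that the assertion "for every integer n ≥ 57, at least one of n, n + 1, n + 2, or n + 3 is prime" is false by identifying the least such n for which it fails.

The first 5 eligible values, up to n = 61, all satisfy the conclusion.
n = 62: 62 = 2 × 31; 63 = 3 × 21; 64 = 2 × 32; 65 = 5 × 13 — all composite.

n = 62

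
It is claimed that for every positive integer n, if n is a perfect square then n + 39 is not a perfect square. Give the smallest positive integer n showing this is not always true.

We need the least positive integer n for which n is a perfect square but n + 39 is a perfect square.
For n = 1, 4, 9, 16 the conclusion holds.
n = 25: 25 = 5² and 25 + 39 = 64 = 8².

n = 25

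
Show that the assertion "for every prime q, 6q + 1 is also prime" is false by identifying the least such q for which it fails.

q = 19

For q = 2, 3, 5, 7, 11, 13, 17 the conclusion holds.
q = 19: 6q + 1 = 115 = 5 × 23, not prime.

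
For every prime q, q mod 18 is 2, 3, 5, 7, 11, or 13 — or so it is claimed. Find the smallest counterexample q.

q = 17

q = 2: 2 mod 18 = 2.
q = 3: 3 mod 18 = 3.
q = 5: 5 mod 18 = 5.
q = 7: 7 mod 18 = 7.
q = 11: 11 mod 18 = 11.
q = 13: 13 mod 18 = 13.
q = 17: 17 mod 18 = 17 — not in {2, 3, 5, 7, 11, 13}.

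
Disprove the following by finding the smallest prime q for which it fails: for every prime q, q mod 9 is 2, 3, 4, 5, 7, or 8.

q = 19

Check each prime q in order until the claim fails.
For q = 2, 3, 5, 7, 11, 13, 17 the conclusion holds.
q = 19: 19 mod 9 = 1 — not in {2, 3, 4, 5, 7, 8}.
So q = 19 is the smallest counterexample.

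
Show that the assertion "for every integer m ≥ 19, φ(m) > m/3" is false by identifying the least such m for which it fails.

m = 24

We need the least integer m ≥ 19 for which the claim fails.
The first 5 eligible values, up to m = 23, all satisfy the conclusion.
m = 24: φ(24) = 8 and 24/3 = 8, so φ(24) ≤ 24/3.
Thus m = 24 disproves the claim, and no smaller m works.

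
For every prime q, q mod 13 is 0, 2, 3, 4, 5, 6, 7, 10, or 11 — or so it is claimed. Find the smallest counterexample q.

A counterexample is any prime q such that the claim fails; we check each in order.
For q = 2, 3, 5, 7, …, 37, 41, 43 the conclusion holds.
q = 47: 47 mod 13 = 8 — not in {0, 2, 3, 4, 5, 6, 7, 10, 11}.

q = 47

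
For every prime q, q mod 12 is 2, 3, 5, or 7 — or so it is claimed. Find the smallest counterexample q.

q = 11

For q = 2, 3, 5, 7 the conclusion holds.
q = 11: 11 mod 12 = 11 — not in {2, 3, 5, 7}.
So q = 11 is the smallest counterexample.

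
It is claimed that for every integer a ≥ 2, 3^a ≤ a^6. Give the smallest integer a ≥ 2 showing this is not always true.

We need the least integer a ≥ 2 for which 3^a > a^6.
For a = 2, 3, 4, 5, …, 12, 13, 14 the conclusion holds.
a = 15: 3^a = 14348907 and a^6 = 11390625, so 14348907 > 11390625.

a = 15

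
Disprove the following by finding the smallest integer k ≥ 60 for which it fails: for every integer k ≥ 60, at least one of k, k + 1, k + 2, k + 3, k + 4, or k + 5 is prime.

k = 90

A counterexample is any integer k ≥ 60 such that k, k + 1, k + 2, k + 3, k + 4, k + 5 are all composite; we check each in order.
The first 30 eligible values, up to k = 89, all satisfy the conclusion.
k = 90: 90 = 2 × 45; 91 = 7 × 13; 92 = 2 × 46; 93 = 3 × 31; 94 = 2 × 47; 95 = 5 × 19 — all composite.
Hence k = 90 is a counterexample.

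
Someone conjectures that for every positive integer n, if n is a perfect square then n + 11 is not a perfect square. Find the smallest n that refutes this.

n = 25

We need the least positive integer n for which n is a perfect square but n + 11 is a perfect square.
n = 1: 1 + 11 = 12, not a perfect square.
n = 4: 4 + 11 = 15, not a perfect square.
n = 9: 9 + 11 = 20, not a perfect square.
n = 16: 16 + 11 = 27, not a perfect square.
n = 25: 25 = 5² and 25 + 11 = 36 = 6².
Thus n = 25 disproves the claim, and no smaller n works.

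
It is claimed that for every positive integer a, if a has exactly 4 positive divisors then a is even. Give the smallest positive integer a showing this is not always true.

A counterexample is any positive integer a such that a has exactly 4 positive divisors but a is odd; we check each in order.
a = 6: divisors of 6: 1, 2, 3, 6; 6 is even.
a = 8: divisors of 8: 1, 2, 4, 8; 8 is even.
a = 10: divisors of 10: 1, 2, 5, 10; 10 is even.
a = 14: divisors of 14: 1, 2, 7, 14; 14 is even.
a = 15: divisors of 15: 1, 3, 5, 15; 15 is odd.
So a = 15 is the smallest counterexample.

a = 15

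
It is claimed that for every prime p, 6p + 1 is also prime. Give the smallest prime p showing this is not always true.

p = 19

We need the least prime p for which 6p + 1 is not prime.
p = 2: 6p + 1 = 13, prime.
p = 3: 6p + 1 = 19, prime.
p = 5: 6p + 1 = 31, prime.
p = 7: 6p + 1 = 43, prime.
p = 11: 6p + 1 = 67, prime.
p = 13: 6p + 1 = 79, prime.
p = 17: 6p + 1 = 103, prime.
p = 19: 6p + 1 = 115 = 5 × 23, not prime.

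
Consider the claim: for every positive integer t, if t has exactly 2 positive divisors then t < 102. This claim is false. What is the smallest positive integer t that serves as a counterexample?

t = 103

A counterexample is any positive integer t such that t has exactly 2 positive divisors but the claim fails; we check each in order.
The first 26 eligible values, up to t = 101, all satisfy the conclusion.
t = 103: τ(103) = 2; 103 ≥ 102.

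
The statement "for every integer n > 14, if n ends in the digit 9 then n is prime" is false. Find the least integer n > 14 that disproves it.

A counterexample is any integer n > 14 such that n ends in the digit 9 but n is not prime; we check each in order.
n = 19: 19 ends in 9 and is prime.
n = 29: 29 ends in 9 and is prime.
n = 39: 39 ends in 9; 39 = 3 × 13, composite.

n = 39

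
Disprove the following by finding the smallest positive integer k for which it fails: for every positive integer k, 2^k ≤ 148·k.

k = 11

Check each positive integer k in order until 2^k > 148·k.
For k = 1, 2, 3, 4, 5, 6, 7, 8, 9, 10 the conclusion holds.
k = 11: 2^k = 2048 and 148·k = 1628, so 2048 > 1628.
Hence k = 11 is a counterexample.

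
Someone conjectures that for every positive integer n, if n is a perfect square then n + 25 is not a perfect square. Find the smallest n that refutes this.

A counterexample is any positive integer n such that n is a perfect square but n + 25 is a perfect square; we check each in order.
The first 11 eligible values, up to n = 121, all satisfy the conclusion.
n = 144: 144 = 12² and 144 + 25 = 169 = 13².

n = 144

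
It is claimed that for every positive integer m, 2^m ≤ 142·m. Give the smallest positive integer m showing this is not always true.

m = 11

We need the least positive integer m for which 2^m > 142·m.
For m = 1, 2, 3, 4, 5, 6, 7, 8, 9, 10 the conclusion holds.
m = 11: 2^m = 2048 and 142·m = 1562, so 2048 > 1562.
So m = 11 is the smallest counterexample.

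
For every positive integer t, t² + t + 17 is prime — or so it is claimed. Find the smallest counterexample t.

For t = 1, 2, 3, 4, …, 13, 14, 15 the conclusion holds.
t = 16: t² + t + 17 = 289 = 17 × 17, composite.

t = 16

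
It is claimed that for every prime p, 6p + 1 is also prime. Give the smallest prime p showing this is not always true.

A counterexample is any prime p such that 6p + 1 is not prime; we check each in order.
p = 2: 6p + 1 = 13, prime.
p = 3: 6p + 1 = 19, prime.
p = 5: 6p + 1 = 31, prime.
p = 7: 6p + 1 = 43, prime.
p = 11: 6p + 1 = 67, prime.
p = 13: 6p + 1 = 79, prime.
p = 17: 6p + 1 = 103, prime.
p = 19: 6p + 1 = 115 = 5 × 23, not prime.

p = 19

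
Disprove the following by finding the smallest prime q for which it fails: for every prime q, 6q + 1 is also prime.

q = 19

A counterexample is any prime q such that 6q + 1 is not prime; we check each in order.
For q = 2, 3, 5, 7, 11, 13, 17 the conclusion holds.
q = 19: 6q + 1 = 115 = 5 × 23, not prime.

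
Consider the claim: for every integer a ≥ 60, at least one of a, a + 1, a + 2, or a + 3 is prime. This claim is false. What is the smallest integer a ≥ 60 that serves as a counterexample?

a = 62

For a = 60, 61 the conclusion holds.
a = 62: 62 = 2 × 31; 63 = 3 × 21; 64 = 2 × 32; 65 = 5 × 13 — all composite.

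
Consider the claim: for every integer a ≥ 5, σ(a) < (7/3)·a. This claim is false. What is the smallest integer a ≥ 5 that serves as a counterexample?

a = 12

Check each integer a ≥ 5 in order until the claim fails.
a = 5: σ(5) = 6; 6 < 35/3.
a = 6: σ(6) = 12; 12 < 14.
a = 7: σ(7) = 8; 8 < 49/3.
a = 8: σ(8) = 15; 15 < 56/3.
a = 9: σ(9) = 13; 13 < 21.
a = 10: σ(10) = 18; 18 < 70/3.
a = 11: σ(11) = 12; 12 < 77/3.
a = 12: σ(12) = 28; 28 ≥ 28.
Hence a = 12 is a counterexample.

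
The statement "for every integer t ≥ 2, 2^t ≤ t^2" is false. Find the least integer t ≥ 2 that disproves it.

For t = 2, 3, 4 the conclusion holds.
t = 5: 2^t = 32 and t^2 = 25, so 32 > 25.

t = 5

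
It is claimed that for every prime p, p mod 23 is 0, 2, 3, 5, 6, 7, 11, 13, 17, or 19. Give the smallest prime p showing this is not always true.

Check each prime p in order until the claim fails.
The first 10 eligible values, up to p = 29, all satisfy the conclusion.
p = 31: 31 mod 23 = 8 — not in {0, 2, 3, 5, 6, 7, 11, 13, 17, 19}.
So p = 31 is the smallest counterexample.

p = 31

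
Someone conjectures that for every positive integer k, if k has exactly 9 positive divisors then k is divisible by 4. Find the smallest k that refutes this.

k = 225

We need the least positive integer k for which k has exactly 9 positive divisors but k is not divisible by 4.
For k = 36, 100, 196 the conclusion holds.
k = 225: τ(225) = 9; 225 mod 4 = 1.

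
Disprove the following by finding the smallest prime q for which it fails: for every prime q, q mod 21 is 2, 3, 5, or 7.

q = 11

We need the least prime q for which the claim fails.
q = 2: 2 mod 21 = 2.
q = 3: 3 mod 21 = 3.
q = 5: 5 mod 21 = 5.
q = 7: 7 mod 21 = 7.
q = 11: 11 mod 21 = 11 — not in {2, 3, 5, 7}.
So q = 11 is the smallest counterexample.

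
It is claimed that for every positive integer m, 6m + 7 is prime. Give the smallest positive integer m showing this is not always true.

m = 3

We need the least positive integer m for which 6m + 7 is not prime.
For m = 1, 2 the conclusion holds.
m = 3: 6m + 7 = 25 = 5 × 5, composite.
Hence m = 3 is a counterexample.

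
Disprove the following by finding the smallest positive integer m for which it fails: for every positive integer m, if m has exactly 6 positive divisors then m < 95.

m = 98

We need the least positive integer m for which m has exactly 6 positive divisors but the claim fails.
For m = 12, 18, 20, 28, …, 75, 76, 92 the conclusion holds.
m = 98: τ(98) = 6; 98 ≥ 95.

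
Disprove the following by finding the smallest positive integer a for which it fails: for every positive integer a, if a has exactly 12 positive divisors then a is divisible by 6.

For a = 60, 72, 84, 90, 96, 108, 126, 132 the conclusion holds.
a = 140: τ(140) = 12; 140 mod 6 = 2.
So a = 140 is the smallest counterexample.

a = 140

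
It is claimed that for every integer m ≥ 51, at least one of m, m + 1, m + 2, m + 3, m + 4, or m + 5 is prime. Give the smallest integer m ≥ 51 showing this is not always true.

m = 90

For m = 51, 52, 53, 54, …, 87, 88, 89 the conclusion holds.
m = 90: 90 = 2 × 45; 91 = 7 × 13; 92 = 2 × 46; 93 = 3 × 31; 94 = 2 × 47; 95 = 5 × 19 — all composite.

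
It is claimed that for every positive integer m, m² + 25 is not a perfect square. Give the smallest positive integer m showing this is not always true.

A counterexample is any positive integer m such that m² + 25 is a perfect square; we check each in order.
For m = 1, 2, 3, 4, …, 9, 10, 11 the conclusion holds.
m = 12: 12² + 25 = 169 = 13², a perfect square.
Hence m = 12 is a counterexample.

m = 12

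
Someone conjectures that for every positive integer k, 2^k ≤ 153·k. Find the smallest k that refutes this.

k = 11

A counterexample is any positive integer k such that 2^k > 153·k; we check each in order.
The first 10 eligible values, up to k = 10, all satisfy the conclusion.
k = 11: 2^k = 2048 and 153·k = 1683, so 2048 > 1683.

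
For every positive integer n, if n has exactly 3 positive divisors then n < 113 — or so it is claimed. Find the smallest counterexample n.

A counterexample is any positive integer n such that n has exactly 3 positive divisors but the claim fails; we check each in order.
For n = 4, 9, 25, 49 the conclusion holds.
n = 121: τ(121) = 3; 121 ≥ 113.
Thus n = 121 disproves the claim, and no smaller n works.

n = 121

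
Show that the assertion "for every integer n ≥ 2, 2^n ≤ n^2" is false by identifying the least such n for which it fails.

n = 5

Check each integer n ≥ 2 in order until 2^n > n^2.
For n = 2, 3, 4 the conclusion holds.
n = 5: 2^n = 32 and n^2 = 25, so 32 > 25.
Thus n = 5 disproves the claim, and no smaller n works.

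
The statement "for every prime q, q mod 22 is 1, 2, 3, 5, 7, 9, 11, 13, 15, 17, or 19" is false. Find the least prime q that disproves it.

For q = 2, 3, 5, 7, …, 31, 37, 41 the conclusion holds.
q = 43: 43 mod 22 = 21 — not in {1, 2, 3, 5, 7, 9, 11, 13, 15, 17, 19}.
Thus q = 43 disproves the claim, and no smaller q works.

q = 43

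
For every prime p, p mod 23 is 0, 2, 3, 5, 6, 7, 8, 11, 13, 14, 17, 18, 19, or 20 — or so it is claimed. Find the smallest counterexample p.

p = 47

Check each prime p in order until the claim fails.
For p = 2, 3, 5, 7, …, 37, 41, 43 the conclusion holds.
p = 47: 47 mod 23 = 1 — not in {0, 2, 3, 5, 6, 7, 8, 11, 13, 14, 17, 18, 19, 20}.
So p = 47 is the smallest counterexample.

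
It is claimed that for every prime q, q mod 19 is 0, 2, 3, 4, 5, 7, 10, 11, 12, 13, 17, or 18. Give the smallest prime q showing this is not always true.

A counterexample is any prime q such that the claim fails; we check each in order.
The first 14 eligible values, up to q = 43, all satisfy the conclusion.
q = 47: 47 mod 19 = 9 — not in {0, 2, 3, 4, 5, 7, 10, 11, 12, 13, 17, 18}.
Hence q = 47 is a counterexample.

q = 47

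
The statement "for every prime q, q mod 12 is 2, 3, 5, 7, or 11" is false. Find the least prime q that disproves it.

For q = 2, 3, 5, 7, 11 the conclusion holds.
q = 13: 13 mod 12 = 1 — not in {2, 3, 5, 7, 11}.

q = 13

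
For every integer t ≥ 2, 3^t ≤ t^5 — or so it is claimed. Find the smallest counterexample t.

t = 11

Check each integer t ≥ 2 in order until 3^t > t^5.
For t = 2, 3, 4, 5, 6, 7, 8, 9, 10 the conclusion holds.
t = 11: 3^t = 177147 and t^5 = 161051, so 177147 > 161051.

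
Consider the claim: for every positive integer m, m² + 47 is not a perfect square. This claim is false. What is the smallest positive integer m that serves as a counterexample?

For m = 1, 2, 3, 4, …, 20, 21, 22 the conclusion holds.
m = 23: 23² + 47 = 576 = 24², a perfect square.
Thus m = 23 disproves the claim, and no smaller m works.

m = 23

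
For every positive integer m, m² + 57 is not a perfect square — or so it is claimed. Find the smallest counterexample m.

m = 1: 1² + 57 = 58, not a perfect square.
m = 2: 2² + 57 = 61, not a perfect square.
m = 3: 3² + 57 = 66, not a perfect square.
m = 4: 4² + 57 = 73, not a perfect square.
m = 5: 5² + 57 = 82, not a perfect square.
m = 6: 6² + 57 = 93, not a perfect square.
m = 7: 7² + 57 = 106, not a perfect square.
m = 8: 8² + 57 = 121 = 11², a perfect square.
Hence m = 8 is a counterexample.

m = 8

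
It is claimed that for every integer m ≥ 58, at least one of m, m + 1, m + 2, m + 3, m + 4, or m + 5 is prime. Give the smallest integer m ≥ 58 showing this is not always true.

m = 90

We need the least integer m ≥ 58 for which m, m + 1, m + 2, m + 3, m + 4, m + 5 are all composite.
For m = 58, 59, 60, 61, …, 87, 88, 89 the conclusion holds.
m = 90: 90 = 2 × 45; 91 = 7 × 13; 92 = 2 × 46; 93 = 3 × 31; 94 = 2 × 47; 95 = 5 × 19 — all composite.
Hence m = 90 is a counterexample.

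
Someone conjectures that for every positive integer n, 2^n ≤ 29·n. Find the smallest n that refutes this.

Check each positive integer n in order until 2^n > 29·n.
n = 1: 2^n = 2 and 29·n = 29, so 2 ≤ 29.
n = 2: 2^n = 4 and 29·n = 58, so 4 ≤ 58.
n = 3: 2^n = 8 and 29·n = 87, so 8 ≤ 87.
n = 4: 2^n = 16 and 29·n = 116, so 16 ≤ 116.
n = 5: 2^n = 32 and 29·n = 145, so 32 ≤ 145.
n = 6: 2^n = 64 and 29·n = 174, so 64 ≤ 174.
n = 7: 2^n = 128 and 29·n = 203, so 128 ≤ 203.
n = 8: 2^n = 256 and 29·n = 232, so 256 > 232.
Thus n = 8 disproves the claim, and no smaller n works.

n = 8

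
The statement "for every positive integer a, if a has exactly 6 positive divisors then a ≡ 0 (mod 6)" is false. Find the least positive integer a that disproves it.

a = 20

For a = 12, 18 the conclusion holds.
a = 20: τ(20) = 6; 20 ≡ 2 (mod 6).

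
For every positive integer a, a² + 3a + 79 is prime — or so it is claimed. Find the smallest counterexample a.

For a = 1, 2, 3, 4 the conclusion holds.
a = 5: a² + 3a + 79 = 119 = 7 × 17, composite.

a = 5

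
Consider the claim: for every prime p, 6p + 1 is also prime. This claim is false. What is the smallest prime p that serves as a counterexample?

Check each prime p in order until 6p + 1 is not prime.
p = 2: 6p + 1 = 13, prime.
p = 3: 6p + 1 = 19, prime.
p = 5: 6p + 1 = 31, prime.
p = 7: 6p + 1 = 43, prime.
p = 11: 6p + 1 = 67, prime.
p = 13: 6p + 1 = 79, prime.
p = 17: 6p + 1 = 103, prime.
p = 19: 6p + 1 = 115 = 5 × 23, not prime.
Thus p = 19 disproves the claim, and no smaller p works.

p = 19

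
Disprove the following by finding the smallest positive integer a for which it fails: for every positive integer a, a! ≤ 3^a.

a = 7

Check each positive integer a in order until a! > 3^a.
The first 6 eligible values, up to a = 6, all satisfy the conclusion.
a = 7: a! = 5040 and 3^a = 2187, so 5040 > 2187.
Hence a = 7 is a counterexample.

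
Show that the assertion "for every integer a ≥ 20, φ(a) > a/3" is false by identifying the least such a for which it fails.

a = 24

Check each integer a ≥ 20 in order until the claim fails.
The first 4 eligible values, up to a = 23, all satisfy the conclusion.
a = 24: φ(24) = 8 and 24/3 = 8, so φ(24) ≤ 24/3.
So a = 24 is the smallest counterexample.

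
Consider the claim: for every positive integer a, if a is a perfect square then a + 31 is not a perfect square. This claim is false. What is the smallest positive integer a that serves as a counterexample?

a = 225

A counterexample is any positive integer a such that a is a perfect square but a + 31 is a perfect square; we check each in order.
For a = 1, 4, 9, 16, …, 144, 169, 196 the conclusion holds.
a = 225: 225 = 15² and 225 + 31 = 256 = 16².
Hence a = 225 is a counterexample.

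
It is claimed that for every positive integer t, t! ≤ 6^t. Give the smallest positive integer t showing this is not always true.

t = 14

The first 13 eligible values, up to t = 13, all satisfy the conclusion.
t = 14: t! = 87178291200 and 6^t = 78364164096, so 87178291200 > 78364164096.
Hence t = 14 is a counterexample.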